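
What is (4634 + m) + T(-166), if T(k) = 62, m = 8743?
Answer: 13439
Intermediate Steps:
(4634 + m) + T(-166) = (4634 + 8743) + 62 = 13377 + 62 = 13439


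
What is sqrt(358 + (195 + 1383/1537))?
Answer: 4*sqrt(81782233)/1537 ≈ 23.535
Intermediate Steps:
sqrt(358 + (195 + 1383/1537)) = sqrt(358 + 301098/1537) = sqrt(851344/1537) = 4*sqrt(81782233)/1537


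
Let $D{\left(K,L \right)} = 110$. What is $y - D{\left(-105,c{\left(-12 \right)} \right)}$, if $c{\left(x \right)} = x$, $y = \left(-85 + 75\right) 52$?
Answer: $-630$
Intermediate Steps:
$y = -520$ ($y = \left(-10\right) 52 = -520$)
$y - D{\left(-105,c{\left(-12 \right)} \right)} = -520 - 110 = -630$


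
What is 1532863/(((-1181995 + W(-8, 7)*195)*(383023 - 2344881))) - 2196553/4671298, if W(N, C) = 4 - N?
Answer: -1270877427862103824/2702714457232697255 ≈ -0.47022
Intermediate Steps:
1532863/(((-1181995 + W(-8, 7)*195)*(383023 - 2344881))) - 2196553/4671298 = 1532863/(((-1181995 + (4 - 1*(-8))*195)*(383023 - 2344881))) - 2196553/4671298 = 1532863/(((-1181995 + (4 + 8)*195)*(-1961858))) - 2196553*1/4671298 = 1532863/(((-1181995 + 12*195)*(-1961858))) - 2196553/4671298 = 1532863/(((-1181995 + 2340)*(-1961858))) - 2196553/4671298 = 1532863/((-1179655*(-1961858))) - 2196553/4671298 = 1532863/2314315598990 - 2196553/4671298 = -1270877427862103824/2702714457232697255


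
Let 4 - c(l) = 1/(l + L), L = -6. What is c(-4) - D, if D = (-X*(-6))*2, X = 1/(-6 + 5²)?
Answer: 659/190 ≈ 3.4684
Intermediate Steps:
c(l) = 4 - 1/(-6 + l) (c(l) = 4 - 1/(l - 6) = 4 - 1/(-6 + l))
X = 1/19 (X = 1/(-6 + 25) = 1/19 ≈ 0.052632)
D = 12/19 (D = (-1*1/19*(-6))*2 = -1/19*(-6)*2 = (6/19)*2 = 12/19 ≈ 0.63158)
c(-4) - D = (-25 + 4*(-4))/(-6 - 4) - 1*12/19 = (-25 - 16)/(-10) - 12/19 = -⅒*(-41) - 12/19 = 41/10 - 12/19 = 659/190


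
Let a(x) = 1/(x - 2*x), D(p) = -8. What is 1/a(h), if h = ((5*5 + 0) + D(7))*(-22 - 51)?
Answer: 1241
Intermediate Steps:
h = -1241 (h = ((5*5 + 0) - 8)*(-22 - 51) = ((25 + 0) - 8)*(-73) = (25 - 8)*(-73) = 17*(-73) = -1241)
a(x) = -1/x (a(x) = 1/(-x) = -1/x)
1/a(h) = 1/(-1/(-1241)) = 1/(-1*(-1/1241)) = 1/(1/1241) = 1241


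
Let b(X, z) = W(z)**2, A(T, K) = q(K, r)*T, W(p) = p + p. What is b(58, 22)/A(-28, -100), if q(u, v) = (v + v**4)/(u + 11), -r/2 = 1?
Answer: 21538/49 ≈ 439.55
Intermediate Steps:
r = -2 (r = -2*1 = -2)
q(u, v) = (v + v**4)/(11 + u)
W(p) = 2*p
A(T, K) = 14*T/(11 + K) (A(T, K) = ((-2 + (-2)**4)/(11 + K))*T = ((-2 + 16)/(11 + K))*T = (14/(11 + K))*T = 14*T/(11 + K))
b(X, z) = 4*z**2 (b(X, z) = (2*z)**2 = 4*z**2)
b(58, 22)/A(-28, -100) = (4*22**2)/((14*(-28)/(11 - 100))) = (4*484)/((14*(-28)/(-89))) = 1936/((14*(-28)*(-1/89))) = 1936/(392/89) = 1936*(89/392) = 21538/49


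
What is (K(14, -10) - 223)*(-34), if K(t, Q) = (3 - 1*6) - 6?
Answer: 7888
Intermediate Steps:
K(t, Q) = -9 (K(t, Q) = (3 - 6) - 6 = -3 - 6 = -9)
(K(14, -10) - 223)*(-34) = (-9 - 223)*(-34) = -232*(-34) = 7888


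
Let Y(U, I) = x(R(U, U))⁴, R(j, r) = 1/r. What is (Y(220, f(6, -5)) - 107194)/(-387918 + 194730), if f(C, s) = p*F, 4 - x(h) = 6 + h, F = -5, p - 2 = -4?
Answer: 251070553780639/452554481280000 ≈ 0.55478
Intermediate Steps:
p = -2 (p = 2 - 4 = -2)
x(h) = -2 - h (x(h) = 4 - (6 + h) = 4 + (-6 - h) = -2 - h)
f(C, s) = 10 (f(C, s) = -2*(-5) = 10)
Y(U, I) = (-2 - 1/U)⁴
(Y(220, f(6, -5)) - 107194)/(-387918 + 194730) = ((1 + 2*220)⁴/220⁴ - 107194)/(-387918 + 194730) = ((1 + 440)⁴/2342560000 - 107194)/(-193188) = ((1/2342560000)*441⁴ - 107194)*(-1/193188) = ((1/2342560000)*37822859361 - 107194)*(-1/193188) = (37822859361/2342560000 - 107194)*(-1/193188) = -251070553780639/2342560000*(-1/193188) = 251070553780639/452554481280000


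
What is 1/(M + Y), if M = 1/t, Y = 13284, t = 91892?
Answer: 91892/1220693329 ≈ 7.5279e-5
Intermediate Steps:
M = 1/91892 ≈ 1.0882e-5
1/(M + Y) = 1/(1/91892 + 13284) = 1/(1220693329/91892) = 91892/1220693329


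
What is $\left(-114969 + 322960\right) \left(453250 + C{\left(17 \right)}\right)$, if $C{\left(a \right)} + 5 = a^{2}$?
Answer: $94330990194$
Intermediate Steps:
$C{\left(a \right)} = -5 + a^{2}$
$\left(-114969 + 322960\right) \left(453250 + C{\left(17 \right)}\right) = \left(-114969 + 322960\right) \left(453250 - \left(5 - 17^{2}\right)\right) = 207991 \left(453250 + \left(-5 + 289\right)\right) = 207991 \left(453250 + 284\right) = 207991 \cdot 453534 = 94330990194$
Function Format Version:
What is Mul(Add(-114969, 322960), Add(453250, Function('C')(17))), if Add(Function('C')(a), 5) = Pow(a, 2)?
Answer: 94330990194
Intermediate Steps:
Function('C')(a) = Add(-5, Pow(a, 2))
Mul(Add(-114969, 322960), Add(453250, Function('C')(17))) = Mul(Add(-114969, 322960), Add(453250, Add(-5, Pow(17, 2)))) = Mul(207991, Add(453250, Add(-5, 289))) = Mul(207991, Add(453250, 284)) = Mul(207991, 453534) = 94330990194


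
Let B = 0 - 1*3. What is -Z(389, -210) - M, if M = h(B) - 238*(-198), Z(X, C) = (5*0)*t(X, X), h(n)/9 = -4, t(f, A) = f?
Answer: -47088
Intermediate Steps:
B = -3 (B = 0 - 3 = -3)
h(n) = -36 (h(n) = 9*(-4) = -36)
Z(X, C) = 0 (Z(X, C) = (5*0)*X = 0*X = 0)
M = 47088 (M = -36 - 238*(-198) = -36 + 47124 = 47088)
-Z(389, -210) - M = -1*0 - 1*47088 = 0 - 47088 = -47088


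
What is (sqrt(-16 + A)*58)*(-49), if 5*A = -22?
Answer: -2842*I*sqrt(510)/5 ≈ -12836.0*I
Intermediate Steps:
A = -22/5 (A = (1/5)*(-22) = -22/5 ≈ -4.4000)
(sqrt(-16 + A)*58)*(-49) = (sqrt(-16 - 22/5)*58)*(-49) = (sqrt(-102/5)*58)*(-49) = ((I*sqrt(510)/5)*58)*(-49) = (58*I*sqrt(510)/5)*(-49) = -2842*I*sqrt(510)/5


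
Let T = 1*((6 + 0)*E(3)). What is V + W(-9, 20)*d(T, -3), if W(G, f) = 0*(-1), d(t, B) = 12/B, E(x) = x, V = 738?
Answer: 738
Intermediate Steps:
T = 18 (T = 1*((6 + 0)*3) = 1*(6*3) = 1*18 = 18)
W(G, f) = 0
V + W(-9, 20)*d(T, -3) = 738 + 0*(12/(-3)) = 738 + 0*(12*(-⅓)) = 738 + 0*(-4) = 738 + 0 = 738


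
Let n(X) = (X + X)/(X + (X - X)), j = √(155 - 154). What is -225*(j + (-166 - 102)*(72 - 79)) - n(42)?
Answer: -422327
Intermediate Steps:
j = 1 (j = √1 = 1)
n(X) = 2 (n(X) = (2*X)/(X + 0) = (2*X)/X = 2)
-225*(j + (-166 - 102)*(72 - 79)) - n(42) = -225*(1 + (-166 - 102)*(72 - 79)) - 1*2 = -225*(1 - 268*(-7)) - 2 = -225*(1 + 1876) - 2 = -225*1877 - 2 = -422325 - 2 = -422327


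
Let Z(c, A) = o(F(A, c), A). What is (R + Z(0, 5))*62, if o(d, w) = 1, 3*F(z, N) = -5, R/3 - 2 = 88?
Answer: 16802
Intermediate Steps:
R = 270 (R = 6 + 3*88 = 6 + 264 = 270)
F(z, N) = -5/3 (F(z, N) = (1/3)*(-5) = -5/3)
Z(c, A) = 1
(R + Z(0, 5))*62 = (270 + 1)*62 = 271*62 = 16802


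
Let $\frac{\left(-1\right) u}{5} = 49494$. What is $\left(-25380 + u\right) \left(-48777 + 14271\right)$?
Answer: $9414962100$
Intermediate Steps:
$u = -247470$ ($u = \left(-5\right) 49494 = -247470$)
$\left(-25380 + u\right) \left(-48777 + 14271\right) = \left(-25380 - 247470\right) \left(-48777 + 14271\right) = \left(-272850\right) \left(-34506\right) = 9414962100$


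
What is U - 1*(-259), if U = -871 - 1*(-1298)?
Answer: 686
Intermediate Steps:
U = 427 (U = -871 + 1298 = 427)
U - 1*(-259) = 427 - 1*(-259) = 427 + 259 = 686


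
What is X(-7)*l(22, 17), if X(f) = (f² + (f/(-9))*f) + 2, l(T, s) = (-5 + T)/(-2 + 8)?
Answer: 3485/27 ≈ 129.07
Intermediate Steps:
l(T, s) = -⅚ + T/6 (l(T, s) = (-5 + T)/6 = (-5 + T)*(⅙) = -⅚ + T/6)
X(f) = 2 + 8*f²/9 (X(f) = (f² + (f*(-⅑))*f) + 2 = (f² + (-f/9)*f) + 2 = (f² - f²/9) + 2 = 8*f²/9 + 2 = 2 + 8*f²/9)
X(-7)*l(22, 17) = (2 + (8/9)*(-7)²)*(-⅚ + (⅙)*22) = (2 + (8/9)*49)*(-⅚ + 11/3) = (2 + 392/9)*(17/6) = (410/9)*(17/6) = 3485/27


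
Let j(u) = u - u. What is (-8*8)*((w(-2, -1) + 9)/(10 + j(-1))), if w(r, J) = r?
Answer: -224/5 ≈ -44.800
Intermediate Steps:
j(u) = 0
(-8*8)*((w(-2, -1) + 9)/(10 + j(-1))) = (-8*8)*((-2 + 9)/(10 + 0)) = -448/10 = -64*7/10 = -224/5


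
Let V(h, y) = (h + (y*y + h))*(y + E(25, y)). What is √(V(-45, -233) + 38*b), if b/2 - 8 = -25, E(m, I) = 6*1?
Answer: I*√12304465 ≈ 3507.8*I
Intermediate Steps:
E(m, I) = 6
b = -34 (b = 16 + 2*(-25) = 16 - 50 = -34)
V(h, y) = (6 + y)*(y² + 2*h) (V(h, y) = (h + (y*y + h))*(y + 6) = (h + (y² + h))*(6 + y) = (h + (h + y²))*(6 + y) = (y² + 2*h)*(6 + y) = (6 + y)*(y² + 2*h))
√(V(-45, -233) + 38*b) = √(((-233)³ + 6*(-233)² + 12*(-45) + 2*(-45)*(-233)) + 38*(-34)) = √((-12649337 + 6*54289 - 540 + 20970) - 1292) = √((-12649337 + 325734 - 540 + 20970) - 1292) = √(-12303173 - 1292) = √(-12304465) = I*√12304465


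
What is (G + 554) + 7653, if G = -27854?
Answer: -19647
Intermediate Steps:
(G + 554) + 7653 = (-27854 + 554) + 7653 = -27300 + 7653 = -19647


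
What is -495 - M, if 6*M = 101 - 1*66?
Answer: -3005/6 ≈ -500.83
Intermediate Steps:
M = 35/6 (M = (101 - 1*66)/6 = (101 - 66)/6 = (⅙)*35 = 35/6 ≈ 5.8333)
-495 - M = -495 - 1*35/6 = -495 - 35/6 = -3005/6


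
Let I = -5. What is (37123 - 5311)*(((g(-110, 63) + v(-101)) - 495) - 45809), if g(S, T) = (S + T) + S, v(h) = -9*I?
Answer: -1476585792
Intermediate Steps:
v(h) = 45 (v(h) = -9*(-5) = 45)
g(S, T) = T + 2*S
(37123 - 5311)*(((g(-110, 63) + v(-101)) - 495) - 45809) = (37123 - 5311)*((((63 + 2*(-110)) + 45) - 495) - 45809) = 31812*((((63 - 220) + 45) - 495) - 45809) = 31812*(((-157 + 45) - 495) - 45809) = 31812*((-112 - 495) - 45809) = 31812*(-607 - 45809) = 31812*(-46416) = -1476585792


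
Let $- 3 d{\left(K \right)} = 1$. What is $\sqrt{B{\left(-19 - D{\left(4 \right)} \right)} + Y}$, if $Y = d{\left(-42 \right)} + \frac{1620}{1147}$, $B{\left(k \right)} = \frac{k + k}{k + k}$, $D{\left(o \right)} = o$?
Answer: $\frac{7 \sqrt{502386}}{3441} \approx 1.4419$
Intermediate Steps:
$d{\left(K \right)} = - \frac{1}{3}$ ($d{\left(K \right)} = \left(- \frac{1}{3}\right) 1 = - \frac{1}{3}$)
$B{\left(k \right)} = 1$ ($B{\left(k \right)} = \frac{2 k}{2 k} = 2 k \frac{1}{2 k} = 1$)
$Y = \frac{3713}{3441}$ ($Y = - \frac{1}{3} + \frac{1620}{1147} = \frac{3713}{3441} \approx 1.079$)
$\sqrt{B{\left(-19 - D{\left(4 \right)} \right)} + Y} = \sqrt{1 + \frac{3713}{3441}} = \sqrt{\frac{7154}{3441}} = \frac{7 \sqrt{502386}}{3441}$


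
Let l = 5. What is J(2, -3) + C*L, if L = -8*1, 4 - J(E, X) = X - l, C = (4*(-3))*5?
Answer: 492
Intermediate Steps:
C = -60 (C = -12*5 = -60)
J(E, X) = 9 - X (J(E, X) = 4 - (X - 1*5) = 4 - (X - 5) = 4 - (-5 + X) = 4 + (5 - X) = 9 - X)
L = -8
J(2, -3) + C*L = (9 - 1*(-3)) - 60*(-8) = (9 + 3) + 480 = 12 + 480 = 492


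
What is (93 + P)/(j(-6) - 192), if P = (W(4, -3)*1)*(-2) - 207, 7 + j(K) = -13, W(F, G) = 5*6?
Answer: 87/106 ≈ 0.82076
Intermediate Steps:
W(F, G) = 30
j(K) = -20 (j(K) = -7 - 13 = -20)
P = -267 (P = (30*1)*(-2) - 207 = 30*(-2) - 207 = -60 - 207 = -267)
(93 + P)/(j(-6) - 192) = (93 - 267)/(-20 - 192) = -174/(-212) = -174*(-1/212) = 87/106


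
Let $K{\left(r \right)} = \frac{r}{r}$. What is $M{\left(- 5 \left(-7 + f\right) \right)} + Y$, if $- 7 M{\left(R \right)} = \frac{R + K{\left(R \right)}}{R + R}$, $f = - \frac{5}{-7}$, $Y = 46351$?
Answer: $\frac{142760853}{3080} \approx 46351.0$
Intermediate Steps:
$K{\left(r \right)} = 1$
$f = \frac{5}{7}$ ($f = \left(-5\right) \left(- \frac{1}{7}\right) = \frac{5}{7} \approx 0.71429$)
$M{\left(R \right)} = - \frac{1 + R}{14 R}$ ($M{\left(R \right)} = - \frac{\left(R + 1\right) \frac{1}{R + R}}{7} = - \frac{\left(1 + R\right) \frac{1}{2 R}}{7} = - \frac{\frac{1}{2} \frac{1}{R} \left(1 + R\right)}{7} = - \frac{1 + R}{14 R}$)
$M{\left(- 5 \left(-7 + f\right) \right)} + Y = \frac{-1 - - 5 \left(-7 + \frac{5}{7}\right)}{14 \left(- 5 \left(-7 + \frac{5}{7}\right)\right)} + 46351 = \frac{-1 - \left(-5\right) \left(- \frac{44}{7}\right)}{14 \left(\left(-5\right) \left(- \frac{44}{7}\right)\right)} + 46351 = \frac{-1 - \frac{220}{7}}{14 \cdot \frac{220}{7}} + 46351 = \frac{1}{14} \cdot \frac{7}{220} \left(-1 - \frac{220}{7}\right) + 46351 = \frac{1}{14} \cdot \frac{7}{220} \left(- \frac{227}{7}\right) + 46351 = - \frac{227}{3080} + 46351 = \frac{142760853}{3080}$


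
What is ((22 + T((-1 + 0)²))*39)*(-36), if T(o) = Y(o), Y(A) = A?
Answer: -32292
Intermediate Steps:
T(o) = o
((22 + T((-1 + 0)²))*39)*(-36) = ((22 + (-1 + 0)²)*39)*(-36) = ((22 + (-1)²)*39)*(-36) = ((22 + 1)*39)*(-36) = (23*39)*(-36) = 897*(-36) = -32292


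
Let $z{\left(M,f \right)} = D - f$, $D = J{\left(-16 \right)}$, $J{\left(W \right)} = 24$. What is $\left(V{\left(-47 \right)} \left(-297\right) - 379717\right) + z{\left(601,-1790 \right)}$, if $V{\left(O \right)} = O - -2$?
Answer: $-364538$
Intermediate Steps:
$V{\left(O \right)} = 2 + O$ ($V{\left(O \right)} = O + 2 = 2 + O$)
$D = 24$
$z{\left(M,f \right)} = 24 - f$
$\left(V{\left(-47 \right)} \left(-297\right) - 379717\right) + z{\left(601,-1790 \right)} = \left(\left(2 - 47\right) \left(-297\right) - 379717\right) + \left(24 - -1790\right) = \left(\left(-45\right) \left(-297\right) - 379717\right) + \left(24 + 1790\right) = \left(13365 - 379717\right) + 1814 = -366352 + 1814 = -364538$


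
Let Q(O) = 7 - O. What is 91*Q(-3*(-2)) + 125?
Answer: 216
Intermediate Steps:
91*Q(-3*(-2)) + 125 = 91*(7 - (-3)*(-2)) + 125 = 91*(7 - 1*6) + 125 = 91*(7 - 6) + 125 = 91*1 + 125 = 91 + 125 = 216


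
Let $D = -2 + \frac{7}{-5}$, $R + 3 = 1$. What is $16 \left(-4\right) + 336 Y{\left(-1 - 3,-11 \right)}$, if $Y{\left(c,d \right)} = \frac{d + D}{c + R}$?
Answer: $\frac{3712}{5} \approx 742.4$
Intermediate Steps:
$R = -2$ ($R = -3 + 1 = -2$)
$D = - \frac{17}{5}$ ($D = -2 + 7 \left(- \frac{1}{5}\right) = -2 - \frac{7}{5} = - \frac{17}{5} \approx -3.4$)
$Y{\left(c,d \right)} = \frac{- \frac{17}{5} + d}{-2 + c}$ ($Y{\left(c,d \right)} = \frac{d - \frac{17}{5}}{c - 2} = \frac{- \frac{17}{5} + d}{-2 + c}$)
$16 \left(-4\right) + 336 Y{\left(-1 - 3,-11 \right)} = 16 \left(-4\right) + 336 \frac{- \frac{17}{5} - 11}{-2 - 4} = -64 + 336 \frac{1}{-2 - 4} \left(- \frac{72}{5}\right) = -64 + 336 \frac{1}{-6} \left(- \frac{72}{5}\right) = -64 + 336 \left(\left(- \frac{1}{6}\right) \left(- \frac{72}{5}\right)\right) = -64 + 336 \cdot \frac{12}{5} = -64 + \frac{4032}{5} = \frac{3712}{5}$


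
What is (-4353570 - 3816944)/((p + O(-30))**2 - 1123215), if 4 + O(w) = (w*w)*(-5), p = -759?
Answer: -4085257/13287977 ≈ -0.30744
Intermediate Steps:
O(w) = -4 - 5*w**2 (O(w) = -4 + (w*w)*(-5) = -4 + w**2*(-5) = -4 - 5*w**2)
(-4353570 - 3816944)/((p + O(-30))**2 - 1123215) = (-4353570 - 3816944)/((-759 + (-4 - 5*(-30)**2))**2 - 1123215) = -8170514/((-759 + (-4 - 5*900))**2 - 1123215) = -8170514/((-759 + (-4 - 4500))**2 - 1123215) = -8170514/((-759 - 4504)**2 - 1123215) = -8170514/((-5263)**2 - 1123215) = -8170514/(27699169 - 1123215) = -8170514/26575954 = -8170514*1/26575954 = -4085257/13287977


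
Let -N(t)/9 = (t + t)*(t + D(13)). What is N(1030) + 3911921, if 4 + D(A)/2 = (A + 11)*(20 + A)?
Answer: -44403319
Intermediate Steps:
D(A) = -8 + 2*(11 + A)*(20 + A) (D(A) = -8 + 2*((A + 11)*(20 + A)) = -8 + 2*((11 + A)*(20 + A)) = -8 + 2*(11 + A)*(20 + A))
N(t) = -18*t*(1576 + t) (N(t) = -9*(t + t)*(t + (432 + 2*13**2 + 62*13)) = -9*2*t*(t + (432 + 2*169 + 806)) = -9*2*t*(t + (432 + 338 + 806)) = -9*2*t*(t + 1576) = -9*2*t*(1576 + t) = -18*t*(1576 + t))
N(1030) + 3911921 = -18*1030*(1576 + 1030) + 3911921 = -18*1030*2606 + 3911921 = -48315240 + 3911921 = -44403319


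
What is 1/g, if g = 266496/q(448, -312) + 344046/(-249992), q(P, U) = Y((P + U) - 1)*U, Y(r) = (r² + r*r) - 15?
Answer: -170619540/238811267 ≈ -0.71445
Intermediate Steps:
Y(r) = -15 + 2*r² (Y(r) = (r² + r²) - 15 = 2*r² - 15 = -15 + 2*r²)
q(P, U) = U*(-15 + 2*(-1 + P + U)²) (q(P, U) = (-15 + 2*((P + U) - 1)²)*U = (-15 + 2*(-1 + P + U)²)*U = U*(-15 + 2*(-1 + P + U)²))
g = -238811267/170619540 (g = 266496/((-312*(-15 + 2*(-1 + 448 - 312)²))) + 344046/(-249992) = 266496/((-312*(-15 + 2*135²))) + 344046*(-1/249992) = 266496/((-312*(-15 + 2*18225))) - 172023/124996 = 266496/((-312*(-15 + 36450))) - 172023/124996 = 266496/((-312*36435)) - 172023/124996 = 266496/(-11367720) - 172023/124996 = 266496*(-1/11367720) - 172023/124996 = -32/1365 - 172023/124996 = -238811267/170619540 ≈ -1.3997)
1/g = 1/(-238811267/170619540) = -170619540/238811267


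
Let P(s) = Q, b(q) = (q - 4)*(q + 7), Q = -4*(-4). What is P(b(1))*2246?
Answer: 35936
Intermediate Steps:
Q = 16
b(q) = (-4 + q)*(7 + q)
P(s) = 16
P(b(1))*2246 = 16*2246 = 35936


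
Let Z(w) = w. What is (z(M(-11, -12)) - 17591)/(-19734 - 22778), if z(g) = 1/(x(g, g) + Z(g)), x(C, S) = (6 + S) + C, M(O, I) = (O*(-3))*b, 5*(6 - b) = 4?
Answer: 45806959/110701248 ≈ 0.41379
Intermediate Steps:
b = 26/5 (b = 6 - 1/5*4 = 6 - 4/5 = 26/5 ≈ 5.2000)
M(O, I) = -78*O/5 (M(O, I) = (O*(-3))*(26/5) = -3*O*(26/5) = -78*O/5)
x(C, S) = 6 + C + S
z(g) = 1/(6 + 3*g) (z(g) = 1/((6 + g + g) + g) = 1/((6 + 2*g) + g) = 1/(6 + 3*g))
(z(M(-11, -12)) - 17591)/(-19734 - 22778) = (1/(3*(2 - 78/5*(-11))) - 17591)/(-19734 - 22778) = (1/(3*(2 + 858/5)) - 17591)/(-42512) = (1/(3*(868/5)) - 17591)*(-1/42512) = ((1/3)*(5/868) - 17591)*(-1/42512) = (5/2604 - 17591)*(-1/42512) = -45806959/2604*(-1/42512) = 45806959/110701248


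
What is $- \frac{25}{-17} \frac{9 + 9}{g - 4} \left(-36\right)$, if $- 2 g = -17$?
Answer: $- \frac{3600}{17} \approx -211.76$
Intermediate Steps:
$g = \frac{17}{2}$ ($g = \left(- \frac{1}{2}\right) \left(-17\right) = \frac{17}{2} \approx 8.5$)
$- \frac{25}{-17} \frac{9 + 9}{g - 4} \left(-36\right) = - \frac{25}{-17} \frac{9 + 9}{\frac{17}{2} - 4} \left(-36\right) = \left(-25\right) \left(- \frac{1}{17}\right) \frac{18}{\frac{9}{2}} \left(-36\right) = \frac{25 \cdot 18 \cdot \frac{2}{9}}{17} \left(-36\right) = \frac{25}{17} \cdot 4 \left(-36\right) = \frac{100}{17} \left(-36\right) = - \frac{3600}{17}$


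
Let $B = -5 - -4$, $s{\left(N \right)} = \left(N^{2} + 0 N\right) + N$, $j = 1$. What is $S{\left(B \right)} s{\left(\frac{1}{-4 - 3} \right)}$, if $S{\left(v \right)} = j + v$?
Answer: $0$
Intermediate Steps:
$s{\left(N \right)} = N + N^{2}$ ($s{\left(N \right)} = \left(N^{2} + 0\right) + N = N^{2} + N = N + N^{2}$)
$B = -1$ ($B = -5 + 4 = -1$)
$S{\left(v \right)} = 1 + v$
$S{\left(B \right)} s{\left(\frac{1}{-4 - 3} \right)} = \left(1 - 1\right) \frac{1 + \frac{1}{-4 - 3}}{-4 - 3} = 0 \frac{1 + \frac{1}{-7}}{-7} = 0 \left(- \frac{1 - \frac{1}{7}}{7}\right) = 0 \left(\left(- \frac{1}{7}\right) \frac{6}{7}\right) = 0 \left(- \frac{6}{49}\right) = 0$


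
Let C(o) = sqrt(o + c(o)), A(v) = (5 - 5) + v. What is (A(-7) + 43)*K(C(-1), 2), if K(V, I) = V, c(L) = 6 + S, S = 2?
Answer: 36*sqrt(7) ≈ 95.247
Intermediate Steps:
c(L) = 8 (c(L) = 6 + 2 = 8)
A(v) = v (A(v) = 0 + v = v)
C(o) = sqrt(8 + o) (C(o) = sqrt(o + 8) = sqrt(8 + o))
(A(-7) + 43)*K(C(-1), 2) = (-7 + 43)*sqrt(8 - 1) = 36*sqrt(7)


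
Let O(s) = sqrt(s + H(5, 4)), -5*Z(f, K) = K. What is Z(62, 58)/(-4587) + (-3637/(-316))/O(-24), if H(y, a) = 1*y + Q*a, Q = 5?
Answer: 83432923/7247460 ≈ 11.512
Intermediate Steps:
H(y, a) = y + 5*a (H(y, a) = 1*y + 5*a = y + 5*a)
Z(f, K) = -K/5
O(s) = sqrt(25 + s) (O(s) = sqrt(s + (5 + 5*4)) = sqrt(s + (5 + 20)) = sqrt(s + 25) = sqrt(25 + s))
Z(62, 58)/(-4587) + (-3637/(-316))/O(-24) = -1/5*58/(-4587) + (-3637/(-316))/(sqrt(25 - 24)) = -58/5*(-1/4587) + (-3637*(-1/316))/(sqrt(1)) = 58/22935 + (3637/316)/1 = 58/22935 + (3637/316)*1 = 58/22935 + 3637/316 = 83432923/7247460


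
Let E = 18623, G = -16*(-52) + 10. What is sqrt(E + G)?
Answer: sqrt(19465) ≈ 139.52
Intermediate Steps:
G = 842 (G = 832 + 10 = 842)
sqrt(E + G) = sqrt(18623 + 842) = sqrt(19465)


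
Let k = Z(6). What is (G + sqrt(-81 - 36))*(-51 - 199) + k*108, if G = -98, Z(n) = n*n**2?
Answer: 47828 - 750*I*sqrt(13) ≈ 47828.0 - 2704.2*I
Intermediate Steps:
Z(n) = n**3
k = 216 (k = 6**3 = 216)
(G + sqrt(-81 - 36))*(-51 - 199) + k*108 = (-98 + sqrt(-81 - 36))*(-51 - 199) + 216*108 = (-98 + sqrt(-117))*(-250) + 23328 = (-98 + 3*I*sqrt(13))*(-250) + 23328 = (24500 - 750*I*sqrt(13)) + 23328 = 47828 - 750*I*sqrt(13)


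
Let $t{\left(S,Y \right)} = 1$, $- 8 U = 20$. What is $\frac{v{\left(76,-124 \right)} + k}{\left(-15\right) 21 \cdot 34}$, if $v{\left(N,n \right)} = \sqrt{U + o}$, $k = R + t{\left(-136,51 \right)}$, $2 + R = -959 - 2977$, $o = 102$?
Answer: $\frac{3937}{10710} - \frac{\sqrt{398}}{21420} \approx 0.36667$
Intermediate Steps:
$U = - \frac{5}{2}$ ($U = \left(- \frac{1}{8}\right) 20 = - \frac{5}{2} \approx -2.5$)
$R = -3938$ ($R = -2 - 3936 = -3938$)
$k = -3937$ ($k = -3938 + 1 = -3937$)
$v{\left(N,n \right)} = \frac{\sqrt{398}}{2}$ ($v{\left(N,n \right)} = \sqrt{- \frac{5}{2} + 102} = \sqrt{\frac{199}{2}} = \frac{\sqrt{398}}{2}$)
$\frac{v{\left(76,-124 \right)} + k}{\left(-15\right) 21 \cdot 34} = \frac{\frac{\sqrt{398}}{2} - 3937}{\left(-15\right) 21 \cdot 34} = \frac{-3937 + \frac{\sqrt{398}}{2}}{\left(-315\right) 34} = \frac{-3937 + \frac{\sqrt{398}}{2}}{-10710} = \left(-3937 + \frac{\sqrt{398}}{2}\right) \left(- \frac{1}{10710}\right) = \frac{3937}{10710} - \frac{\sqrt{398}}{21420}$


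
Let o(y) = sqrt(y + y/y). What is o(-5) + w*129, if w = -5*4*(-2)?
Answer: 5160 + 2*I ≈ 5160.0 + 2.0*I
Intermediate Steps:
w = 40 (w = -20*(-2) = 40)
o(y) = sqrt(1 + y) (o(y) = sqrt(y + 1) = sqrt(1 + y))
o(-5) + w*129 = sqrt(1 - 5) + 40*129 = sqrt(-4) + 5160 = 2*I + 5160 = 5160 + 2*I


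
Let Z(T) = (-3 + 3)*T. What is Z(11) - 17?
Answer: -17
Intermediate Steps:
Z(T) = 0 (Z(T) = 0*T = 0)
Z(11) - 17 = 0 - 17 = -17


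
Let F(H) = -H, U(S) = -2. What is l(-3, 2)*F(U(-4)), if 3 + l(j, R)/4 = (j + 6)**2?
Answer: 48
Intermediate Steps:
l(j, R) = -12 + 4*(6 + j)**2 (l(j, R) = -12 + 4*(j + 6)**2 = -12 + 4*(6 + j)**2)
l(-3, 2)*F(U(-4)) = (-12 + 4*(6 - 3)**2)*(-1*(-2)) = (-12 + 4*3**2)*2 = (-12 + 4*9)*2 = (-12 + 36)*2 = 24*2 = 48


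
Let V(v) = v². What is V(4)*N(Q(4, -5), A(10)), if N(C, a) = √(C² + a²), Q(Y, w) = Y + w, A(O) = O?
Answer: 16*√101 ≈ 160.80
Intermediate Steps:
V(4)*N(Q(4, -5), A(10)) = 4²*√((4 - 5)² + 10²) = 16*√((-1)² + 100) = 16*√(1 + 100) = 16*√101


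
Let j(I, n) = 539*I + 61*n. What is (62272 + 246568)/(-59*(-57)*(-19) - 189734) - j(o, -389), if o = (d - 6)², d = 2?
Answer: 547255345/36233 ≈ 15104.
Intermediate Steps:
o = 16 (o = (2 - 6)² = (-4)² = 16)
j(I, n) = 61*n + 539*I
(62272 + 246568)/(-59*(-57)*(-19) - 189734) - j(o, -389) = (62272 + 246568)/(-59*(-57)*(-19) - 189734) - (61*(-389) + 539*16) = 308840/(3363*(-19) - 189734) - (-23729 + 8624) = 308840/(-63897 - 189734) - 1*(-15105) = 308840/(-253631) + 15105 = 308840*(-1/253631) + 15105 = -44120/36233 + 15105 = 547255345/36233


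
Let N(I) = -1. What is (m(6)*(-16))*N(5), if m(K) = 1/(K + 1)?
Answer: 16/7 ≈ 2.2857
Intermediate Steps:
m(K) = 1/(1 + K)
(m(6)*(-16))*N(5) = (-16/(1 + 6))*(-1) = (-16/7)*(-1) = ((⅐)*(-16))*(-1) = -16/7*(-1) = 16/7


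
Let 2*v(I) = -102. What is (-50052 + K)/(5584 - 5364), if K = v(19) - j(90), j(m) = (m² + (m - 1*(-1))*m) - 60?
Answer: -66333/220 ≈ -301.51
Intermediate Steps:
v(I) = -51 (v(I) = (½)*(-102) = -51)
j(m) = -60 + m² + m*(1 + m) (j(m) = (m² + (m + 1)*m) - 60 = (m² + (1 + m)*m) - 60 = (m² + m*(1 + m)) - 60 = -60 + m² + m*(1 + m))
K = -16281 (K = -51 - (-60 + 90 + 2*90²) = -51 - (-60 + 90 + 2*8100) = -51 - (-60 + 90 + 16200) = -51 - 1*16230 = -51 - 16230 = -16281)
(-50052 + K)/(5584 - 5364) = (-50052 - 16281)/(5584 - 5364) = -66333/220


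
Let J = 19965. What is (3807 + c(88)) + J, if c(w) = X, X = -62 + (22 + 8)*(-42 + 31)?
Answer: 23380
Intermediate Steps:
X = -392 (X = -62 + 30*(-11) = -62 - 330 = -392)
c(w) = -392
(3807 + c(88)) + J = (3807 - 392) + 19965 = 3415 + 19965 = 23380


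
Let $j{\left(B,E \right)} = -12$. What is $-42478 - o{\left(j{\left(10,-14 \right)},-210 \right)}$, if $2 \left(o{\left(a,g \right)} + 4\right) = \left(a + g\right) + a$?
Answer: $-42357$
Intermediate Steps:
$o{\left(a,g \right)} = -4 + a + \frac{g}{2}$ ($o{\left(a,g \right)} = -4 + \frac{\left(a + g\right) + a}{2} = -4 + \frac{g + 2 a}{2} = -4 + \left(a + \frac{g}{2}\right) = -4 + a + \frac{g}{2}$)
$-42478 - o{\left(j{\left(10,-14 \right)},-210 \right)} = -42478 - \left(-4 - 12 + \frac{1}{2} \left(-210\right)\right) = -42478 - \left(-4 - 12 - 105\right) = -42478 - -121 = -42478 + 121 = -42357$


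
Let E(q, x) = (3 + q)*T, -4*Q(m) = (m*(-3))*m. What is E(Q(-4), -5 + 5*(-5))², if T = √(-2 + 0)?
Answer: -450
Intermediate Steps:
T = I*√2 (T = √(-2) = I*√2 ≈ 1.4142*I)
Q(m) = 3*m²/4 (Q(m) = -m*(-3)*m/4 = -(-3*m)*m/4 = -(-3)*m²/4 = 3*m²/4)
E(q, x) = I*√2*(3 + q) (E(q, x) = (3 + q)*(I*√2) = I*√2*(3 + q))
E(Q(-4), -5 + 5*(-5))² = (I*√2*(3 + (¾)*(-4)²))² = (I*√2*(3 + (¾)*16))² = (I*√2*(3 + 12))² = (I*√2*15)² = (15*I*√2)² = -450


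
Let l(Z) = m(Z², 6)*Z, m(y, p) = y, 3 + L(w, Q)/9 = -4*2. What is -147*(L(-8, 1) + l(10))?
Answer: -132447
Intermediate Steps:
L(w, Q) = -99 (L(w, Q) = -27 + 9*(-4*2) = -27 + 9*(-8) = -27 - 72 = -99)
l(Z) = Z³ (l(Z) = Z²*Z = Z³)
-147*(L(-8, 1) + l(10)) = -147*(-99 + 10³) = -147*(-99 + 1000) = -147*901 = -132447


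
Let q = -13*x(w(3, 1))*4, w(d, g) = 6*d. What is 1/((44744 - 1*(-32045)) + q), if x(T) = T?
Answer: 1/75853 ≈ 1.3183e-5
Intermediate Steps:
q = -936 (q = -78*3*4 = -13*18*4 = -234*4 = -936)
1/((44744 - 1*(-32045)) + q) = 1/((44744 - 1*(-32045)) - 936) = 1/((44744 + 32045) - 936) = 1/(76789 - 936) = 1/75853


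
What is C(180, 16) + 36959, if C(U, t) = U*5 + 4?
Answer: 37863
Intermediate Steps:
C(U, t) = 4 + 5*U (C(U, t) = 5*U + 4 = 4 + 5*U)
C(180, 16) + 36959 = (4 + 5*180) + 36959 = (4 + 900) + 36959 = 904 + 36959 = 37863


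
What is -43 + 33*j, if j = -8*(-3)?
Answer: 749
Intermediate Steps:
j = 24
-43 + 33*j = -43 + 33*24 = -43 + 792 = 749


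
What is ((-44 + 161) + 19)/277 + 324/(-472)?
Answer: -6389/32686 ≈ -0.19547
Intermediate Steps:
((-44 + 161) + 19)/277 + 324/(-472) = (117 + 19)*(1/277) + 324*(-1/472) = 136*(1/277) - 81/118 = 136/277 - 81/118 = -6389/32686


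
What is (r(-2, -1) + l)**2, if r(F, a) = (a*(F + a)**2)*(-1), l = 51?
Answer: 3600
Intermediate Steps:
r(F, a) = -a*(F + a)**2
(r(-2, -1) + l)**2 = (-1*(-1)*(-2 - 1)**2 + 51)**2 = (-1*(-1)*(-3)**2 + 51)**2 = (-1*(-1)*9 + 51)**2 = (9 + 51)**2 = 60**2 = 3600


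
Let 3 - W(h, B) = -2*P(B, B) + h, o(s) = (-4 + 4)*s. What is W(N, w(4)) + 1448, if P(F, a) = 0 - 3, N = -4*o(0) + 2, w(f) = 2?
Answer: 1443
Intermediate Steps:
o(s) = 0 (o(s) = 0*s = 0)
N = 2 (N = -4*0 + 2 = 0 + 2 = 2)
P(F, a) = -3
W(h, B) = -3 - h (W(h, B) = 3 - (-2*(-3) + h) = 3 - (6 + h) = 3 + (-6 - h) = -3 - h)
W(N, w(4)) + 1448 = (-3 - 1*2) + 1448 = (-3 - 2) + 1448 = -5 + 1448 = 1443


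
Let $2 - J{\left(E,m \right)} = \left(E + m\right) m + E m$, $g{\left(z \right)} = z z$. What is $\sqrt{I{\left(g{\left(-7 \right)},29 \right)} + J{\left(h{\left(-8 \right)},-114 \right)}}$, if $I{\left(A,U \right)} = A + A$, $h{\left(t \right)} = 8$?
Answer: $8 i \sqrt{173} \approx 105.22 i$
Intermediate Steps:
$g{\left(z \right)} = z^{2}$
$I{\left(A,U \right)} = 2 A$
$J{\left(E,m \right)} = 2 - E m - m \left(E + m\right)$ ($J{\left(E,m \right)} = 2 - \left(\left(E + m\right) m + E m\right) = 2 - \left(m \left(E + m\right) + E m\right) = 2 - \left(E m + m \left(E + m\right)\right) = 2 - E m - m \left(E + m\right)$)
$\sqrt{I{\left(g{\left(-7 \right)},29 \right)} + J{\left(h{\left(-8 \right)},-114 \right)}} = \sqrt{2 \left(-7\right)^{2} - \left(12994 - 1824\right)} = \sqrt{2 \cdot 49 + \left(2 - 12996 + 1824\right)} = \sqrt{98 + \left(2 - 12996 + 1824\right)} = \sqrt{98 - 11170} = \sqrt{-11072} = 8 i \sqrt{173}$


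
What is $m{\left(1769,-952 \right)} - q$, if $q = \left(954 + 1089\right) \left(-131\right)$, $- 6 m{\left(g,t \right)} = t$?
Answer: $\frac{803375}{3} \approx 2.6779 \cdot 10^{5}$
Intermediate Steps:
$m{\left(g,t \right)} = - \frac{t}{6}$
$q = -267633$ ($q = 2043 \left(-131\right) = -267633$)
$m{\left(1769,-952 \right)} - q = \left(- \frac{1}{6}\right) \left(-952\right) - -267633 = \frac{476}{3} + 267633 = \frac{803375}{3}$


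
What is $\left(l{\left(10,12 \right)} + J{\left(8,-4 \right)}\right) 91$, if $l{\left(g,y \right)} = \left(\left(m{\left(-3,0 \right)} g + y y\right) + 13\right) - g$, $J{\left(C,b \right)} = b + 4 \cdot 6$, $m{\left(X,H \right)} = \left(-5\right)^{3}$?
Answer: $-98553$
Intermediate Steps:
$m{\left(X,H \right)} = -125$
$J{\left(C,b \right)} = 24 + b$ ($J{\left(C,b \right)} = b + 24 = 24 + b$)
$l{\left(g,y \right)} = 13 + y^{2} - 126 g$ ($l{\left(g,y \right)} = \left(\left(- 125 g + y y\right) + 13\right) - g = \left(\left(- 125 g + y^{2}\right) + 13\right) - g = \left(\left(y^{2} - 125 g\right) + 13\right) - g = \left(13 + y^{2} - 125 g\right) - g = 13 + y^{2} - 126 g$)
$\left(l{\left(10,12 \right)} + J{\left(8,-4 \right)}\right) 91 = \left(\left(13 + 12^{2} - 1260\right) + \left(24 - 4\right)\right) 91 = \left(\left(13 + 144 - 1260\right) + 20\right) 91 = \left(-1103 + 20\right) 91 = \left(-1083\right) 91 = -98553$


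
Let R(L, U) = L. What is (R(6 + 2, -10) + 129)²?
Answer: 18769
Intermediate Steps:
(R(6 + 2, -10) + 129)² = ((6 + 2) + 129)² = (8 + 129)² = 137² = 18769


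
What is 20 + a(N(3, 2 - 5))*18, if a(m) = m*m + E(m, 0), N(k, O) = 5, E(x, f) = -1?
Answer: 452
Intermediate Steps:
a(m) = -1 + m² (a(m) = m*m - 1 = m² - 1 = -1 + m²)
20 + a(N(3, 2 - 5))*18 = 20 + (-1 + 5²)*18 = 20 + (-1 + 25)*18 = 20 + 24*18 = 20 + 432 = 452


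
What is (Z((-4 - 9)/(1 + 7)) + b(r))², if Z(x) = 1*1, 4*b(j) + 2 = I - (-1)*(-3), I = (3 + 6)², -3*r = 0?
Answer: 400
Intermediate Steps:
r = 0 (r = -⅓*0 = 0)
I = 81 (I = 9² = 81)
b(j) = 19 (b(j) = -½ + (81 - (-1)*(-3))/4 = -½ + (81 - 1*3)/4 = -½ + (81 - 3)/4 = -½ + (¼)*78 = -½ + 39/2 = 19)
Z(x) = 1
(Z((-4 - 9)/(1 + 7)) + b(r))² = (1 + 19)² = 20² = 400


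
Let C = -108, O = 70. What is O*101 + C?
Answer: 6962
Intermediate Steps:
O*101 + C = 70*101 - 108 = 7070 - 108 = 6962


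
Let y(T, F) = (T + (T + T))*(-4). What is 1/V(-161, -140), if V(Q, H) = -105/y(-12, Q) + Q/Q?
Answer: 48/13 ≈ 3.6923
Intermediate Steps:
y(T, F) = -12*T (y(T, F) = (T + 2*T)*(-4) = (3*T)*(-4) = -12*T)
V(Q, H) = 13/48 (V(Q, H) = -105/((-12*(-12))) + Q/Q = -105/144 + 1 = -105*1/144 + 1 = -35/48 + 1 = 13/48)
1/V(-161, -140) = 1/(13/48) = 48/13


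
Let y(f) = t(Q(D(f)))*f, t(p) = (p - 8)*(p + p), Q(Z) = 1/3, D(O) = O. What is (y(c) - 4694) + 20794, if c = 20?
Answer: 143980/9 ≈ 15998.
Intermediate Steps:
Q(Z) = ⅓
t(p) = 2*p*(-8 + p) (t(p) = (-8 + p)*(2*p) = 2*p*(-8 + p))
y(f) = -46*f/9 (y(f) = (2*(⅓)*(-8 + ⅓))*f = (2*(⅓)*(-23/3))*f = -46*f/9)
(y(c) - 4694) + 20794 = (-46/9*20 - 4694) + 20794 = (-920/9 - 4694) + 20794 = -43166/9 + 20794 = 143980/9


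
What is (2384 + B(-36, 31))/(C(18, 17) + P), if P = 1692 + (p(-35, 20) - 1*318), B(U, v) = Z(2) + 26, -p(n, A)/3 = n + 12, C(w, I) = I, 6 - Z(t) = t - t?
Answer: 604/365 ≈ 1.6548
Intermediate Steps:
Z(t) = 6 (Z(t) = 6 - (t - t) = 6 - 1*0 = 6 + 0 = 6)
p(n, A) = -36 - 3*n (p(n, A) = -3*(n + 12) = -3*(12 + n) = -36 - 3*n)
B(U, v) = 32 (B(U, v) = 6 + 26 = 32)
P = 1443 (P = 1692 + ((-36 - 3*(-35)) - 1*318) = 1692 + ((-36 + 105) - 318) = 1692 + (69 - 318) = 1692 - 249 = 1443)
(2384 + B(-36, 31))/(C(18, 17) + P) = (2384 + 32)/(17 + 1443) = 2416/1460 = 2416*(1/1460) = 604/365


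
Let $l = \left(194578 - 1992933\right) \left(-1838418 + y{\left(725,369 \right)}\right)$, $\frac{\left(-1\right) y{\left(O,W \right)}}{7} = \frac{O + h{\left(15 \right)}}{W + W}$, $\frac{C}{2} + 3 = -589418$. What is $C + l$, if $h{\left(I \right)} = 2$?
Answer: $\frac{2439930895207019}{738} \approx 3.3061 \cdot 10^{12}$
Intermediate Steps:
$C = -1178842$ ($C = -6 + 2 \left(-589418\right) = -6 - 1178836 = -1178842$)
$y{\left(O,W \right)} = - \frac{7 \left(2 + O\right)}{2 W}$ ($y{\left(O,W \right)} = - 7 \frac{O + 2}{W + W} = - 7 \frac{2 + O}{2 W} = - \frac{7 \left(2 + O\right)}{2 W}$)
$l = \frac{2439931765192415}{738}$ ($l = \left(194578 - 1992933\right) \left(-1838418 + \frac{7 \left(-2 - 725\right)}{2 \cdot 369}\right) = - 1798355 \left(-1838418 + \frac{7}{2} \cdot \frac{1}{369} \left(-2 - 725\right)\right) = - 1798355 \left(-1838418 + \frac{7}{2} \cdot \frac{1}{369} \left(-727\right)\right) = - 1798355 \left(-1838418 - \frac{5089}{738}\right) = \left(-1798355\right) \left(- \frac{1356757573}{738}\right) = \frac{2439931765192415}{738} \approx 3.3061 \cdot 10^{12}$)
$C + l = -1178842 + \frac{2439931765192415}{738} = \frac{2439930895207019}{738}$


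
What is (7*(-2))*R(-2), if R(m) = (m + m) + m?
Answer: 84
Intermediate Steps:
R(m) = 3*m (R(m) = 2*m + m = 3*m)
(7*(-2))*R(-2) = (7*(-2))*(3*(-2)) = -14*(-6) = 84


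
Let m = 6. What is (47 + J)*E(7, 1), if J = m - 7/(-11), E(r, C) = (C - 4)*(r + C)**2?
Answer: -113280/11 ≈ -10298.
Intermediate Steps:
E(r, C) = (C + r)**2*(-4 + C) (E(r, C) = (-4 + C)*(C + r)**2 = (C + r)**2*(-4 + C))
J = 73/11 (J = 6 - 7/(-11) = 6 - 7*(-1)/11 = 6 - 1*(-7/11) = 6 + 7/11 = 73/11 ≈ 6.6364)
(47 + J)*E(7, 1) = (47 + 73/11)*((1 + 7)**2*(-4 + 1)) = 590*(8**2*(-3))/11 = 590*(64*(-3))/11 = (590/11)*(-192) = -113280/11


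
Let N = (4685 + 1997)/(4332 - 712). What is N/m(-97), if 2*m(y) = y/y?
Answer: 3341/905 ≈ 3.6917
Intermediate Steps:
m(y) = ½ (m(y) = (y/y)/2 = (½)*1 = ½)
N = 3341/1810 (N = 6682/3620 = 6682*(1/3620) = 3341/1810 ≈ 1.8459)
N/m(-97) = 3341/(1810*(½)) = (3341/1810)*2 = 3341/905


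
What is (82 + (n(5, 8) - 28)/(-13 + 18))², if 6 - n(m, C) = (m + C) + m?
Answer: 5476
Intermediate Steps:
n(m, C) = 6 - C - 2*m (n(m, C) = 6 - ((m + C) + m) = 6 - ((C + m) + m) = 6 - (C + 2*m) = 6 + (-C - 2*m) = 6 - C - 2*m)
(82 + (n(5, 8) - 28)/(-13 + 18))² = (82 + ((6 - 1*8 - 2*5) - 28)/(-13 + 18))² = (82 + ((6 - 8 - 10) - 28)/5)² = (82 + (-12 - 28)*(⅕))² = (82 - 40*⅕)² = (82 - 8)² = 74² = 5476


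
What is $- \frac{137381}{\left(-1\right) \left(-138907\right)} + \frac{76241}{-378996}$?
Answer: $- \frac{62657258063}{52645197372} \approx -1.1902$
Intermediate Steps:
$- \frac{137381}{\left(-1\right) \left(-138907\right)} + \frac{76241}{-378996} = - \frac{137381}{138907} + 76241 \left(- \frac{1}{378996}\right) = \left(-137381\right) \frac{1}{138907} - \frac{76241}{378996} = - \frac{137381}{138907} - \frac{76241}{378996} = - \frac{62657258063}{52645197372}$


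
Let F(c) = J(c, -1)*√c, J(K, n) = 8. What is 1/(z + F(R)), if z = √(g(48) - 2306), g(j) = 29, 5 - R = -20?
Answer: 40/3877 - 3*I*√253/3877 ≈ 0.010317 - 0.012308*I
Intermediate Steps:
R = 25 (R = 5 - 1*(-20) = 5 + 20 = 25)
F(c) = 8*√c
z = 3*I*√253 (z = √(29 - 2306) = √(-2277) = 3*I*√253 ≈ 47.718*I)
1/(z + F(R)) = 1/(3*I*√253 + 8*√25) = 1/(3*I*√253 + 8*5) = 1/(3*I*√253 + 40) = 1/(40 + 3*I*√253)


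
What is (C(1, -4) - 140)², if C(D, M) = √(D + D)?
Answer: (140 - √2)² ≈ 19206.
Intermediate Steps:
C(D, M) = √2*√D (C(D, M) = √(2*D) = √2*√D)
(C(1, -4) - 140)² = (√2*√1 - 140)² = (√2*1 - 140)² = (√2 - 140)² = (-140 + √2)²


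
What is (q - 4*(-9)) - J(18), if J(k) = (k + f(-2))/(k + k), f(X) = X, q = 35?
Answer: 635/9 ≈ 70.556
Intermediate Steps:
J(k) = (-2 + k)/(2*k) (J(k) = (k - 2)/(k + k) = (-2 + k)/((2*k)) = (-2 + k)*(1/(2*k)) = (-2 + k)/(2*k))
(q - 4*(-9)) - J(18) = (35 - 4*(-9)) - (-2 + 18)/(2*18) = (35 + 36) - 16/(2*18) = 71 - 1*4/9 = 71 - 4/9 = 635/9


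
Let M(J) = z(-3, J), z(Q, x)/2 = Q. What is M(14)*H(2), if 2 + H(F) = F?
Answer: 0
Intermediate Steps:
z(Q, x) = 2*Q
H(F) = -2 + F
M(J) = -6 (M(J) = 2*(-3) = -6)
M(14)*H(2) = -6*(-2 + 2) = -6*0 = 0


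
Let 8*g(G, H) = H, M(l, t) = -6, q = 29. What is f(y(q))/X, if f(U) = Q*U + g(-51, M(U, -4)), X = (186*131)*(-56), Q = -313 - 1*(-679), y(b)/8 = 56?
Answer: -218623/1819328 ≈ -0.12017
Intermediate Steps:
y(b) = 448 (y(b) = 8*56 = 448)
g(G, H) = H/8
Q = 366 (Q = -313 + 679 = 366)
X = -1364496 (X = 24366*(-56) = -1364496)
f(U) = -¾ + 366*U (f(U) = 366*U + (⅛)*(-6) = 366*U - ¾ = -¾ + 366*U)
f(y(q))/X = (-¾ + 366*448)/(-1364496) = (-¾ + 163968)*(-1/1364496) = (655869/4)*(-1/1364496) = -218623/1819328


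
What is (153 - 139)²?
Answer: 196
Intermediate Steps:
(153 - 139)² = 14² = 196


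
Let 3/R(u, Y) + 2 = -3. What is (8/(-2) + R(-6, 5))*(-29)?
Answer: 667/5 ≈ 133.40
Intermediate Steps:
R(u, Y) = -⅗ (R(u, Y) = 3/(-2 - 3) = 3/(-5) = 3*(-⅕) = -⅗)
(8/(-2) + R(-6, 5))*(-29) = (8/(-2) - ⅗)*(-29) = (8*(-½) - ⅗)*(-29) = (-4 - ⅗)*(-29) = -23/5*(-29) = 667/5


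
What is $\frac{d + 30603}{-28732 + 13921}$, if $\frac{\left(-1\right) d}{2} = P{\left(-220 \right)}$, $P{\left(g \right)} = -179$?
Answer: $- \frac{30961}{14811} \approx -2.0904$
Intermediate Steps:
$d = 358$ ($d = \left(-2\right) \left(-179\right) = 358$)
$\frac{d + 30603}{-28732 + 13921} = \frac{358 + 30603}{-28732 + 13921} = \frac{30961}{-14811} = 30961 \left(- \frac{1}{14811}\right) = - \frac{30961}{14811}$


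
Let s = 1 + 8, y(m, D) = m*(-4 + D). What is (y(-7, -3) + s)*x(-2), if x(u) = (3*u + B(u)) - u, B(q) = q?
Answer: -348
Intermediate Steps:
s = 9
x(u) = 3*u (x(u) = (3*u + u) - u = 4*u - u = 3*u)
(y(-7, -3) + s)*x(-2) = (-7*(-4 - 3) + 9)*(3*(-2)) = (-7*(-7) + 9)*(-6) = (49 + 9)*(-6) = 58*(-6) = -348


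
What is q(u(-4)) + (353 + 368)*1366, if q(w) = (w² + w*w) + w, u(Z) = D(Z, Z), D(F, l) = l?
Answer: 984914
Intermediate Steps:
u(Z) = Z
q(w) = w + 2*w² (q(w) = (w² + w²) + w = 2*w² + w = w + 2*w²)
q(u(-4)) + (353 + 368)*1366 = -4*(1 + 2*(-4)) + (353 + 368)*1366 = -4*(1 - 8) + 721*1366 = -4*(-7) + 984886 = 28 + 984886 = 984914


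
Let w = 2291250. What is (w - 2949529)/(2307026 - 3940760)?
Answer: 658279/1633734 ≈ 0.40293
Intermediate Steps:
(w - 2949529)/(2307026 - 3940760) = (2291250 - 2949529)/(2307026 - 3940760) = -658279/(-1633734) = -658279*(-1/1633734) = 658279/1633734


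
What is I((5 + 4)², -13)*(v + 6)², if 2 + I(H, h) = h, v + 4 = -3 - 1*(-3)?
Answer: -60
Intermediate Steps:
v = -4 (v = -4 + (-3 - 1*(-3)) = -4 + (-3 + 3) = -4 + 0 = -4)
I(H, h) = -2 + h
I((5 + 4)², -13)*(v + 6)² = (-2 - 13)*(-4 + 6)² = -15*2² = -15*4 = -60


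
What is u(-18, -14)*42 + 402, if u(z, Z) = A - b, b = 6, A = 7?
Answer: 444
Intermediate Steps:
u(z, Z) = 1 (u(z, Z) = 7 - 1*6 = 7 - 6 = 1)
u(-18, -14)*42 + 402 = 1*42 + 402 = 42 + 402 = 444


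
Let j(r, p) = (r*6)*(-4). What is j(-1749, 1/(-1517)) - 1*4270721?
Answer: -4228745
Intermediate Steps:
j(r, p) = -24*r (j(r, p) = (6*r)*(-4) = -24*r)
j(-1749, 1/(-1517)) - 1*4270721 = -24*(-1749) - 1*4270721 = 41976 - 4270721 = -4228745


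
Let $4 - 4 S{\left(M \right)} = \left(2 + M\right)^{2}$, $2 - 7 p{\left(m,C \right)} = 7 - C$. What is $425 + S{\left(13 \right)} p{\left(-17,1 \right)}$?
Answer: $\frac{3196}{7} \approx 456.57$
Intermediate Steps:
$p{\left(m,C \right)} = - \frac{5}{7} + \frac{C}{7}$ ($p{\left(m,C \right)} = \frac{2}{7} - \frac{7 - C}{7} = \frac{2}{7} + \left(-1 + \frac{C}{7}\right) = - \frac{5}{7} + \frac{C}{7}$)
$S{\left(M \right)} = 1 - \frac{\left(2 + M\right)^{2}}{4}$
$425 + S{\left(13 \right)} p{\left(-17,1 \right)} = 425 + \left(1 - \frac{\left(2 + 13\right)^{2}}{4}\right) \left(- \frac{5}{7} + \frac{1}{7} \cdot 1\right) = 425 + \left(1 - \frac{15^{2}}{4}\right) \left(- \frac{5}{7} + \frac{1}{7}\right) = 425 + \left(1 - \frac{225}{4}\right) \left(- \frac{4}{7}\right) = 425 - - \frac{221}{7} = 425 + \frac{221}{7} = \frac{3196}{7}$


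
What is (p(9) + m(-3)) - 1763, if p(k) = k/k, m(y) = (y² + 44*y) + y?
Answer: -1888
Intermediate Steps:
m(y) = y² + 45*y
p(k) = 1
(p(9) + m(-3)) - 1763 = (1 - 3*(45 - 3)) - 1763 = (1 - 3*42) - 1763 = (1 - 126) - 1763 = -125 - 1763 = -1888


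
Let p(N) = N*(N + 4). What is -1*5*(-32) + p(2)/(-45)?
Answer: 2396/15 ≈ 159.73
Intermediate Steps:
p(N) = N*(4 + N)
-1*5*(-32) + p(2)/(-45) = -1*5*(-32) + (2*(4 + 2))/(-45) = -5*(-32) + (2*6)*(-1/45) = 160 + 12*(-1/45) = 160 - 4/15 = 2396/15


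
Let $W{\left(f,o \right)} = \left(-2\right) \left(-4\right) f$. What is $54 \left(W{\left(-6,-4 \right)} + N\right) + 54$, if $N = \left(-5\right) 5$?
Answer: $-3888$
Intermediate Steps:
$N = -25$
$W{\left(f,o \right)} = 8 f$
$54 \left(W{\left(-6,-4 \right)} + N\right) + 54 = 54 \left(8 \left(-6\right) - 25\right) + 54 = 54 \left(-48 - 25\right) + 54 = 54 \left(-73\right) + 54 = -3942 + 54 = -3888$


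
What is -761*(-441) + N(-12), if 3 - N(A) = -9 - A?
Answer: 335601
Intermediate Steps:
N(A) = 12 + A (N(A) = 3 - (-9 - A) = 3 + (9 + A) = 12 + A)
-761*(-441) + N(-12) = -761*(-441) + (12 - 12) = 335601 + 0 = 335601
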